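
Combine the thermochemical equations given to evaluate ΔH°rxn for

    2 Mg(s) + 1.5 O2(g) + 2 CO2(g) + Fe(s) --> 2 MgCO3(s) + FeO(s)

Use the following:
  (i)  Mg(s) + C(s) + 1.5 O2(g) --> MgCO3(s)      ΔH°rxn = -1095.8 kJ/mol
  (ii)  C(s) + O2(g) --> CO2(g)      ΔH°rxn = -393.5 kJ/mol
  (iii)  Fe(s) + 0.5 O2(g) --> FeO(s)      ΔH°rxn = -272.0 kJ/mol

ΔH°rxn = -1676.6 kJ/mol

(i) × 2 (scale by 2 for the 2 MgCO3(s)): (2)·(-1095.8) = -2191.6 kJ/mol
(ii) reversed and × 2 (CO2(g) must end up as a reactant; ×2 to match 2 CO2(g) in the target): (-2)·(-393.5) = +787.0 kJ/mol
(iii) as written (FeO(s) already on the product side): -272.0 kJ/mol
Since enthalpy is a state function, ΔH°rxn = (2)·(-1095.8) + (-2)·(-393.5) + (1)·(-272.0) = -1676.6 kJ/mol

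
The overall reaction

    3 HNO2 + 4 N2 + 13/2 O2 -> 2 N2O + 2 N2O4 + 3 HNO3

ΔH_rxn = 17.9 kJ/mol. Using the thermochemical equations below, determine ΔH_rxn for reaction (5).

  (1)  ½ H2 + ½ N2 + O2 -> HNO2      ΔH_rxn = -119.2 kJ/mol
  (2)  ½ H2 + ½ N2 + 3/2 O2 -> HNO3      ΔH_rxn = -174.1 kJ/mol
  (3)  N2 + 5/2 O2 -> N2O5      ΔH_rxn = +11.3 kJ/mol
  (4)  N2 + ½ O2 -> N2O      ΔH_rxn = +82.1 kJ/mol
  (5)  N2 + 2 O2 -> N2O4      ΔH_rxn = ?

ΔH_rxn = 9.2 kJ/mol

(1) reversed and × 3: (-3)·(-119.2) = +357.6 kJ/mol
(2) × 3: (3)·(-174.1) = -522.3 kJ/mol
(3): not needed.
(4) × 2: (2)·(+82.1) = +164.2 kJ/mol
(5) × 2: contributes 2·x
+17.9 = (+357.6) + (-522.3) + (+164.2) + 2·x
x = (+17.9 − (-0.5)) / (2) = 9.2 kJ/mol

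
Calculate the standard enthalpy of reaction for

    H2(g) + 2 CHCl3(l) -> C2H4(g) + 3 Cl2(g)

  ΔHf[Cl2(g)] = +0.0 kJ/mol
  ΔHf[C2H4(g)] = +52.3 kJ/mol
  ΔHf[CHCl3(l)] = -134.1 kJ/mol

Products: 1·(+52.3) + 3·(+0.0) = +52.3
Reactants: 1·(+0.0) + 2·(-134.1) = -268.2
ΔHrxn = (+52.3) − (-268.2) = 320.5 kJ/mol

ΔHrxn = 320.5 kJ/mol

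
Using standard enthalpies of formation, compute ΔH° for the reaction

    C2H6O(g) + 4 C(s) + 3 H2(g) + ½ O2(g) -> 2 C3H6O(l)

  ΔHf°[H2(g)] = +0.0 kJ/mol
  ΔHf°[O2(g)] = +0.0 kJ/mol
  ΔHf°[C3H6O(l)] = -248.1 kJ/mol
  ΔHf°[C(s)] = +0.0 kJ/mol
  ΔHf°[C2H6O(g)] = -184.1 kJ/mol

Products: 2·(-248.1) = -496.2
Reactants: 1·(-184.1) + 4·(+0.0) + 3·(+0.0) + 1/2·(+0.0) = -184.1
ΔH° = (-496.2) − (-184.1) = -312.1 kJ/mol

ΔH° = -312.1 kJ/mol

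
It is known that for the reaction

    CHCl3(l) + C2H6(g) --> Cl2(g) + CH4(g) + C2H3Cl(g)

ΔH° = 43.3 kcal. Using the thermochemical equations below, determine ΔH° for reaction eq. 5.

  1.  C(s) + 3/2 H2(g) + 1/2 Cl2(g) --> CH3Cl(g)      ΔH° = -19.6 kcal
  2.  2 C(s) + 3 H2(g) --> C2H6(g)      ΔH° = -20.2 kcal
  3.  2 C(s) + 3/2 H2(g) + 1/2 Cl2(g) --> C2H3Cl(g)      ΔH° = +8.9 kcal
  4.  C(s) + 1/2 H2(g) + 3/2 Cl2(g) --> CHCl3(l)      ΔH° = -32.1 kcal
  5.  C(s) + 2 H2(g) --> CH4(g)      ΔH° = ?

ΔH° = -17.9 kcal

eq. 1: not needed.
eq. 2 reversed: +20.2 kcal
eq. 3 as written: +8.9 kcal
eq. 4 reversed: +32.1 kcal
eq. 5 as written: contributes x
+43.3 = (+20.2) + (+8.9) + (+32.1) + x
x = (+43.3 − (+61.2)) / (1) = -17.9 kcal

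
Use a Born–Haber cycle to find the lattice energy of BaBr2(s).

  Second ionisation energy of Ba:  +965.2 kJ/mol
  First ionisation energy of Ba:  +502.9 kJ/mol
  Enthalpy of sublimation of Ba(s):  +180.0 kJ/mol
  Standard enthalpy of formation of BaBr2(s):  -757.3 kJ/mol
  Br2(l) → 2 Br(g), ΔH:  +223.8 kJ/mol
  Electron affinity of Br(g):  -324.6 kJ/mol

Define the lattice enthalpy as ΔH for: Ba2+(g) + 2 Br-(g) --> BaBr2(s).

U = -1980.0 kJ/mol

ΔHf° = 1·ΔHsub + 1·(ΣIE) + 1·D(Br2) + 2·EA + U
-757.3 = 1·(+180.0) + 1·(+1468.1) + 1·(+223.8) + 2·(-324.6) + U
U = -757.3 − (+1222.7) = -1980.0 kJ/mol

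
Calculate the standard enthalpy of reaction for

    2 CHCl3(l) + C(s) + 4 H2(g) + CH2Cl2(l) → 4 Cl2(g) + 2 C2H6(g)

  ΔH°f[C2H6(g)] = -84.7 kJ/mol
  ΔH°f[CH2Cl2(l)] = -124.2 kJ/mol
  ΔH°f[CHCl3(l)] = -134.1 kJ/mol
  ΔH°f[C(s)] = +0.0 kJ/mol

ΔHrxn = 223.0 kJ/mol

Products: 4·(+0.0) + 2·(-84.7) = -169.4
Reactants: 2·(-134.1) + 1·(+0.0) + 4·(+0.0) + 1·(-124.2) = -392.4
ΔHrxn = (-169.4) − (-392.4) = 223.0 kJ/mol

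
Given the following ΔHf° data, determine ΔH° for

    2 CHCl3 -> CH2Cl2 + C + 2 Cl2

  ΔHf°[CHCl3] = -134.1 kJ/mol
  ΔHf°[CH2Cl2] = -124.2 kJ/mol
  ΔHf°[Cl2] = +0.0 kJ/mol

ΔH°rxn = Σ nΔHf°(products) − Σ nΔHf°(reactants).
Products: 1·(-124.2) + 1·(+0.0) + 2·(+0.0) = -124.2
Reactants: 2·(-134.1) = -268.2
ΔH° = (-124.2) − (-268.2) = 144.0 kJ/mol

ΔH° = 144.0 kJ/mol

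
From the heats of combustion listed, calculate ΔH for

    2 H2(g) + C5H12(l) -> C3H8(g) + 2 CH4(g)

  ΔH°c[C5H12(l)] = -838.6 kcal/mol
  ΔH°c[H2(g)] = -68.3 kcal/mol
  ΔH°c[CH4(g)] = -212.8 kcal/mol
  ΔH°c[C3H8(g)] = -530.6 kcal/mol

ΔH = -19.0 kcal/mol

With combustion enthalpies, reactants minus products:
= [2·(-68.3) + 1·(-838.6)] − [1·(-530.6) + 2·(-212.8)]
= -19.0 kcal/mol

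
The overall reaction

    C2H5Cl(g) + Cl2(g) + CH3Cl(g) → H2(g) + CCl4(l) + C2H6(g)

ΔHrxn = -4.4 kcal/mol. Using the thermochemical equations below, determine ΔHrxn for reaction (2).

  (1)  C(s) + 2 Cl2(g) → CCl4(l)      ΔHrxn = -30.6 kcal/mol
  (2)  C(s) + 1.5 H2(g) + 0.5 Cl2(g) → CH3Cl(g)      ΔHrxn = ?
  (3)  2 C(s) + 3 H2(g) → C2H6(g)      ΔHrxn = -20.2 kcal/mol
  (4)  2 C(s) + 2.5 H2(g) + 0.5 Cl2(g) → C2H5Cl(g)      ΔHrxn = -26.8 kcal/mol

(1) as written (CCl4(l) already on the product side): -30.6 kcal/mol
(2) reversed (CH3Cl(g) must end up as a reactant): contributes −x
(3) as written (C2H6(g) already on the product side): -20.2 kcal/mol
(4) reversed (reverse to put C2H5Cl(g) on the reactant side): +26.8 kcal/mol
-4.4 = (-30.6) + (-20.2) + (+26.8) − x
x = (-4.4 − (-24.0)) / (-1) = -19.6 kcal/mol

ΔHrxn = -19.6 kcal/mol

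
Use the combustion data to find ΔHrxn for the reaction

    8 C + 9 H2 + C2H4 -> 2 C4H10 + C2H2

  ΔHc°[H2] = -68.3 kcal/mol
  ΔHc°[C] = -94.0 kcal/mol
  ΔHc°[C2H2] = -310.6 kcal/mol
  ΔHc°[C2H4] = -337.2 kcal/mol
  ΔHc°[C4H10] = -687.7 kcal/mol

ΔHrxn = -17.9 kcal/mol

Using ΔH = Σ nΔHc°(reactants) − Σ nΔHc°(products):
= [8·(-94.0) + 9·(-68.3) + 1·(-337.2)] − [2·(-687.7) + 1·(-310.6)]
= -17.9 kcal/mol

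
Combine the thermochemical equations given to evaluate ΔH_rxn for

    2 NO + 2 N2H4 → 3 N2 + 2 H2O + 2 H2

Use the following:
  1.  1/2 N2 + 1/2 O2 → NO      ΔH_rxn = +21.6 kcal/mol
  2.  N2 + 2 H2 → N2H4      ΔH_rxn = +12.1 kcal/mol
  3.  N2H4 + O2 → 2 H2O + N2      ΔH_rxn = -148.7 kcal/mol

ΔH_rxn = -204.0 kcal/mol

eq. 1 reversed and × 2: (-2)·(+21.6) = -43.2 kcal/mol
eq. 2 reversed: -12.1 kcal/mol
eq. 3 as written: -148.7 kcal/mol
ΔH_rxn = (-43.2) + (-12.1) + (-148.7) = -204.0 kcal/mol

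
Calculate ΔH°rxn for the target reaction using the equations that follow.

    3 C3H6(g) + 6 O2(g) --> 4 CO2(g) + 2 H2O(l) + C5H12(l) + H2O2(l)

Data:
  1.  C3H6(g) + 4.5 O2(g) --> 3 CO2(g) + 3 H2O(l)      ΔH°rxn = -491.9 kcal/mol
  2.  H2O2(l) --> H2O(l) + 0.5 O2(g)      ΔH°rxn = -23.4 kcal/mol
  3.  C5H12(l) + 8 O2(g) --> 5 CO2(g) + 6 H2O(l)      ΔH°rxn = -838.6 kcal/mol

ΔH°rxn = -613.7 kcal/mol

eq. 1 × 3: (3)·(-491.9) = -1475.7 kcal/mol
eq. 2 reversed: +23.4 kcal/mol
eq. 3 reversed: +838.6 kcal/mol
Summing the manipulated equations, ΔH°rxn = (3)·(-491.9) + (-1)·(-23.4) + (-1)·(-838.6) = -613.7 kcal/mol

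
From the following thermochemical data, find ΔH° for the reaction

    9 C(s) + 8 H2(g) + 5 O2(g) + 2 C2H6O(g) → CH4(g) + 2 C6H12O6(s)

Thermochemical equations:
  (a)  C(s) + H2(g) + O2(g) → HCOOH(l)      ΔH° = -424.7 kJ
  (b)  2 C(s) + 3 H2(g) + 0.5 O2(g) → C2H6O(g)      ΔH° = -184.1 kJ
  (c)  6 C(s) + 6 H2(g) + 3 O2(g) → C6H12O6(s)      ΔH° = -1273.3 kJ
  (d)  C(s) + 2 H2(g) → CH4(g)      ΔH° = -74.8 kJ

(a): not needed (HCOOH(l) appears nowhere else).
(b) reversed and × 2 (C2H6O(g) must end up as a reactant; scale by 2 for the 2 C2H6O(g)): (-2)·(-184.1) = +368.2 kJ
(c) × 2 (scale by 2 for the 2 C6H12O6(s)): (2)·(-1273.3) = -2546.6 kJ
(d) as written (CH4(g) already on the product side): -74.8 kJ
By Hess's law, ΔH° = (+368.2) + (-2546.6) + (-74.8) = -2253.2 kJ

ΔH° = -2253.2 kJ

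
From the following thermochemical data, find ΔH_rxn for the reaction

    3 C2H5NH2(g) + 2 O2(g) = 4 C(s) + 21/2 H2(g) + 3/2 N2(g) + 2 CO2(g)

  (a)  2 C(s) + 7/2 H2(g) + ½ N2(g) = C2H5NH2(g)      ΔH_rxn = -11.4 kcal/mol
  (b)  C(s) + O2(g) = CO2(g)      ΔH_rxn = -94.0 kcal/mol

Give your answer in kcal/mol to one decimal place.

(a) reversed and × 3 (C2H5NH2(g) must end up as a reactant; ×3 to match 3 C2H5NH2(g) in the target): (-3)·(-11.4) = +34.2 kcal/mol
(b) × 2 (×2 to match 2 CO2(g) in the target): (2)·(-94.0) = -188.0 kcal/mol
Summing the manipulated equations, ΔH_rxn = (-3)·(-11.4) + (2)·(-94.0) = -153.8 kcal/mol

ΔH_rxn = -153.8 kcal/mol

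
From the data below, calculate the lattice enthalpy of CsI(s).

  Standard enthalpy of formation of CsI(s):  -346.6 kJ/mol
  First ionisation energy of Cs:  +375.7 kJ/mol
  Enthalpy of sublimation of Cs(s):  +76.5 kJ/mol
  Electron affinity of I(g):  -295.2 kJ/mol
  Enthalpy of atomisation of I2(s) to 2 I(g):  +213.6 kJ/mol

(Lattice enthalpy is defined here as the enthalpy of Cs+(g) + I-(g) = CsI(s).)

U = -610.4 kJ/mol

ΔHf° = 1·ΔHsub + 1·(ΣIE) + 1/2·D(I2) + 1·EA + U
-346.6 = 1·(+76.5) + 1·(+375.7) + 1/2·(+213.6) + 1·(-295.2) + U
U = -346.6 − (+263.8) = -610.4 kJ/mol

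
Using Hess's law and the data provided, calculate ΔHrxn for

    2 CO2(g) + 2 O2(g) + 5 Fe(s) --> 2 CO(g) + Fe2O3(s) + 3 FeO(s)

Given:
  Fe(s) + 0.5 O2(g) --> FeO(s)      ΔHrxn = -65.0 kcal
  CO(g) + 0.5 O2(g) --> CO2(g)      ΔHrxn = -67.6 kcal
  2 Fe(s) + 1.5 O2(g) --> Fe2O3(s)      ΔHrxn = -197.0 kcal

equation 1 × 3: (3)·(-65.0) = -195.0 kcal
equation 2 reversed and × 2: (-2)·(-67.6) = +135.2 kcal
equation 3 as written: -197.0 kcal
Since enthalpy is a state function, ΔHrxn = (-195.0) + (+135.2) + (-197.0) = -256.8 kcal

ΔHrxn = -256.8 kcal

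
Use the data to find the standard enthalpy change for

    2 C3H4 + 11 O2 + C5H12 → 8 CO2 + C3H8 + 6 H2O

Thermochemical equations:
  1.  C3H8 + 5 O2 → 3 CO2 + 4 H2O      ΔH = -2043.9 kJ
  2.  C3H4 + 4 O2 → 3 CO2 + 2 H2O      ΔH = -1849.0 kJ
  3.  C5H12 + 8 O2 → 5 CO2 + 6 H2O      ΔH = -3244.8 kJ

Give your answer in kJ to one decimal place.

eq. 1 reversed (C3H8 must end up as a product): +2043.9 kJ
eq. 2 × 2 (×2 to match 2 C3H4 in the target): (2)·(-1849.0) = -3698.0 kJ
eq. 3 as written (C5H12 already on the reactant side): -3244.8 kJ
ΔH = (+2043.9) + (-3698.0) + (-3244.8) = -4898.9 kJ

ΔH = -4898.9 kJ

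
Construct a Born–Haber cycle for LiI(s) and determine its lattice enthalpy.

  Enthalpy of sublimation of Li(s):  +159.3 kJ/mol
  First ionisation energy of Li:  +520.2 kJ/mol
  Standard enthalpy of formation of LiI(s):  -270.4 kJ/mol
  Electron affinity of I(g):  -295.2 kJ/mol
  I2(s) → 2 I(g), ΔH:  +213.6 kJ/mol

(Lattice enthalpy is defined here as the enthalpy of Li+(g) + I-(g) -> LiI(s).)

U = -761.5 kJ/mol

ΔHf° = 1·ΔHsub + 1·(ΣIE) + 1/2·D(I2) + 1·EA + U
-270.4 = 1·(+159.3) + 1·(+520.2) + 1/2·(+213.6) + 1·(-295.2) + U
U = -270.4 − (+491.1) = -761.5 kJ/mol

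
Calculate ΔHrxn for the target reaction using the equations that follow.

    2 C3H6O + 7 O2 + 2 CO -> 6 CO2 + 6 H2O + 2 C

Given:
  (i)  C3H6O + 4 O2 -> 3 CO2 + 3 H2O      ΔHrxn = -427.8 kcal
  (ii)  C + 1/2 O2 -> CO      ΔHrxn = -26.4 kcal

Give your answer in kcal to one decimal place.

(i) × 2 (scale by 2 for the 2 C3H6O): (2)·(-427.8) = -855.6 kcal
(ii) reversed and × 2 (CO must end up as a reactant; scale by 2 for the 2 CO): (-2)·(-26.4) = +52.8 kcal
ΔHrxn = (2)·(-427.8) + (-2)·(-26.4) = -802.8 kcal

ΔHrxn = -802.8 kcal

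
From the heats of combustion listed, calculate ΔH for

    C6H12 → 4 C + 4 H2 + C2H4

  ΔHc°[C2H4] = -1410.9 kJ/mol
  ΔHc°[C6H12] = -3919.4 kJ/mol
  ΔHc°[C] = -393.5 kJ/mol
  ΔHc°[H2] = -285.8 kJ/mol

ΔH = 208.7 kJ/mol

Using ΔH = Σ nΔHc°(reactants) − Σ nΔHc°(products):
= [1·(-3919.4)] − [4·(-393.5) + 4·(-285.8) + 1·(-1410.9)]
= 208.7 kJ/mol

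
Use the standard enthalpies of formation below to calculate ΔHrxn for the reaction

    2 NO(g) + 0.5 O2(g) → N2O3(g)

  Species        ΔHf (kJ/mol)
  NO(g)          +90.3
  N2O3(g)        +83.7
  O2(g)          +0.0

ΔH°rxn = Σ nΔHf°(products) − Σ nΔHf°(reactants).
Products: 1·(+83.7) = +83.7
Reactants: 2·(+90.3) + 1/2·(+0.0) = +180.6
ΔHrxn = (+83.7) − (+180.6) = -96.9 kJ/mol

ΔHrxn = -96.9 kJ/mol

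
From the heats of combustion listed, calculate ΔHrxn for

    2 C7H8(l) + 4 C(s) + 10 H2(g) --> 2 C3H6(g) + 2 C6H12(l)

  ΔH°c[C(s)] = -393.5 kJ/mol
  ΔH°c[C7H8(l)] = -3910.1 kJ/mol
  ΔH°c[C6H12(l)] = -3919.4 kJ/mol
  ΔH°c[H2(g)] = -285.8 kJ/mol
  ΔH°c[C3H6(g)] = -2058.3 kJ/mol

Using ΔH = Σ nΔHc°(reactants) − Σ nΔHc°(products):
= [2·(-3910.1) + 4·(-393.5) + 10·(-285.8)] − [2·(-2058.3) + 2·(-3919.4)]
= -296.8 kJ/mol

ΔHrxn = -296.8 kJ/mol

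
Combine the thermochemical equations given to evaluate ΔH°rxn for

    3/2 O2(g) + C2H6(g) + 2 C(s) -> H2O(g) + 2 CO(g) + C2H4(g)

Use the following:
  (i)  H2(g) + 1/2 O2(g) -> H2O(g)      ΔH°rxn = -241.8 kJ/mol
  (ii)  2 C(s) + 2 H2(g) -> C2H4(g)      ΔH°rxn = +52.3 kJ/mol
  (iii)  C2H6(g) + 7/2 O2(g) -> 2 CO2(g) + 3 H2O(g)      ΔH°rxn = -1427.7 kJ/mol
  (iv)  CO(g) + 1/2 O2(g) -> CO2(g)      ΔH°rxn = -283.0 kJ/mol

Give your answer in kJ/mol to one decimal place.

ΔH°rxn = -325.8 kJ/mol

(i) reversed and × 2: (-2)·(-241.8) = +483.6 kJ/mol
(ii) as written: +52.3 kJ/mol
(iii) as written: -1427.7 kJ/mol
(iv) reversed and × 2: (-2)·(-283.0) = +566.0 kJ/mol
Summing the manipulated equations, ΔH°rxn = (+483.6) + (+52.3) + (-1427.7) + (+566.0) = -325.8 kJ/mol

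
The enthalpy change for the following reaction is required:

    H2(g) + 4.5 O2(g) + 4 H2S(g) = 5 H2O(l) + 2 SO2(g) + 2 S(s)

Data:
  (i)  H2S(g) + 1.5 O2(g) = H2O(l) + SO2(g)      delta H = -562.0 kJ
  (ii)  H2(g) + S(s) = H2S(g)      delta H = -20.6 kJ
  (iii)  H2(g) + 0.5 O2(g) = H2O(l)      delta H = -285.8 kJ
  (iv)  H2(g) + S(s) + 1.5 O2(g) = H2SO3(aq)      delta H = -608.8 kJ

delta H = -1940.2 kJ

(i) × 2 (scale by 2 for the 2 SO2(g)): (2)·(-562.0) = -1124.0 kJ
(ii) reversed and × 2: (-2)·(-20.6) = +41.2 kJ
(iii) × 3: (3)·(-285.8) = -857.4 kJ
(iv): not needed (H2SO3(aq) appears nowhere else).
Combining the equations, delta H = (-1124.0) + (+41.2) + (-857.4) = -1940.2 kJ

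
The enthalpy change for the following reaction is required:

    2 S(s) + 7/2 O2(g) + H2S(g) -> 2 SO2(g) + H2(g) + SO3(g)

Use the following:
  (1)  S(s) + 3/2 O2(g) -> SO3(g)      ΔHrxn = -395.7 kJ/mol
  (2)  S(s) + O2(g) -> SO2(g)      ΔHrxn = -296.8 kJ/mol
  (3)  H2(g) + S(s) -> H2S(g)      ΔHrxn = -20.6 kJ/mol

ΔHrxn = -968.7 kJ/mol

(1) as written: -395.7 kJ/mol
(2) × 2: (2)·(-296.8) = -593.6 kJ/mol
(3) reversed: +20.6 kJ/mol
Summing the manipulated equations, ΔHrxn = (-395.7) + (-593.6) + (+20.6) = -968.7 kJ/mol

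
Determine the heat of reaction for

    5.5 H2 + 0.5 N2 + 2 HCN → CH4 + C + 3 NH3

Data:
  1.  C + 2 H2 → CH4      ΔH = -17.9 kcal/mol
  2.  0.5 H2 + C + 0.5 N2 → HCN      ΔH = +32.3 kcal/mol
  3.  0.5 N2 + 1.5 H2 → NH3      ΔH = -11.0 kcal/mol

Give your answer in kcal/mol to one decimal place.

ΔH = -115.5 kcal/mol

eq. 1 as written (CH4 already on the product side): -17.9 kcal/mol
eq. 2 reversed and × 2 (HCN must end up as a reactant; ×2 to match 2 HCN in the target): (-2)·(+32.3) = -64.6 kcal/mol
eq. 3 × 3 (×3 to match 3 NH3 in the target): (3)·(-11.0) = -33.0 kcal/mol
Combining the equations, ΔH = (1)·(-17.9) + (-2)·(+32.3) + (3)·(-11.0) = -115.5 kcal/mol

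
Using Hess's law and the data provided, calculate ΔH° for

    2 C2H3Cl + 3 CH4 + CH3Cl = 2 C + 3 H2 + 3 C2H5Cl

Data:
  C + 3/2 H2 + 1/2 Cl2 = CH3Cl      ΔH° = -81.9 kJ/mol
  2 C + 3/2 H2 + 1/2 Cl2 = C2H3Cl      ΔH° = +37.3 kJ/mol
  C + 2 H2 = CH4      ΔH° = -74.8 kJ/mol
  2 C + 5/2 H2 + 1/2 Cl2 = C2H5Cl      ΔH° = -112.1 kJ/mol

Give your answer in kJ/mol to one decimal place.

equation 1 reversed: +81.9 kJ/mol
equation 2 reversed and × 2: (-2)·(+37.3) = -74.6 kJ/mol
equation 3 reversed and × 3: (-3)·(-74.8) = +224.4 kJ/mol
equation 4 × 3: (3)·(-112.1) = -336.3 kJ/mol
ΔH° = (-1)·(-81.9) + (-2)·(+37.3) + (-3)·(-74.8) + (3)·(-112.1) = -104.6 kJ/mol

ΔH° = -104.6 kJ/mol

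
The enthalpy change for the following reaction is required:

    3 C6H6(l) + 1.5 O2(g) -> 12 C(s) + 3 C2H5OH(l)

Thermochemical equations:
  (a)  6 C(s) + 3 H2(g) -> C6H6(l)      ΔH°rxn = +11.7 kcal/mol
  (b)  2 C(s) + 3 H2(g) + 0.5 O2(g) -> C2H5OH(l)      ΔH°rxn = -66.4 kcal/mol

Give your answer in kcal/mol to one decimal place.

(a) reversed and × 3: (-3)·(+11.7) = -35.1 kcal/mol
(b) × 3: (3)·(-66.4) = -199.2 kcal/mol
Combining the equations, ΔH°rxn = (-35.1) + (-199.2) = -234.3 kcal/mol

ΔH°rxn = -234.3 kcal/mol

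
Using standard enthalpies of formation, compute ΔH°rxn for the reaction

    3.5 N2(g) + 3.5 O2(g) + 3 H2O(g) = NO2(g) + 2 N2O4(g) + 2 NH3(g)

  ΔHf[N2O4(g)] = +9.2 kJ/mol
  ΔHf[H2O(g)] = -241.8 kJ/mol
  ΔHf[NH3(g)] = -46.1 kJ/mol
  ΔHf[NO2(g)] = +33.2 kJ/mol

Products: 1·(+33.2) + 2·(+9.2) + 2·(-46.1) = -40.6
Reactants: 7/2·(+0.0) + 7/2·(+0.0) + 3·(-241.8) = -725.4
ΔH°rxn = (-40.6) − (-725.4) = 684.8 kJ/mol

ΔH°rxn = 684.8 kJ/mol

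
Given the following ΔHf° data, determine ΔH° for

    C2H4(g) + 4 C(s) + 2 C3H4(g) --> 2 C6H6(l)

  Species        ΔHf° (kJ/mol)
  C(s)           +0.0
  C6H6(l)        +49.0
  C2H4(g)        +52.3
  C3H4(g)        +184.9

Products: 2·(+49.0) = +98.0
Reactants: 1·(+52.3) + 4·(+0.0) + 2·(+184.9) = +422.1
ΔH° = (+98.0) − (+422.1) = -324.1 kJ/mol

ΔH° = -324.1 kJ/mol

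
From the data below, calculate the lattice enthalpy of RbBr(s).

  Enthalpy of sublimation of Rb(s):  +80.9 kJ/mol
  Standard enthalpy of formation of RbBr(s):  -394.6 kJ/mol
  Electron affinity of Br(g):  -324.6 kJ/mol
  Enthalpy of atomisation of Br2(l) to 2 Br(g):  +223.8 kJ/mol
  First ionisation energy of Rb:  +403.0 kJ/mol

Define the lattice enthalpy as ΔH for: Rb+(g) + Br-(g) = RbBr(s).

ΔHf° = 1·ΔHsub + 1·(ΣIE) + 1/2·D(Br2) + 1·EA + U
-394.6 = 1·(+80.9) + 1·(+403.0) + 1/2·(+223.8) + 1·(-324.6) + U
U = -394.6 − (+271.2) = -665.8 kJ/mol

U = -665.8 kJ/mol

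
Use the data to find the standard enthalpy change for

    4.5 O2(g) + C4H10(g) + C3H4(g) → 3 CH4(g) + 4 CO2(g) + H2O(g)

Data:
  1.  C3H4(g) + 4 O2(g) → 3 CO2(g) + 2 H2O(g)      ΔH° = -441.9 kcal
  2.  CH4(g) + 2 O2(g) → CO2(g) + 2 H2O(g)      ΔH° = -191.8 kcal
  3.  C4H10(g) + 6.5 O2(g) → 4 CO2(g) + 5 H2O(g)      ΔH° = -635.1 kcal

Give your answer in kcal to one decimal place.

eq. 1 as written: -441.9 kcal
eq. 2 reversed and × 3: (-3)·(-191.8) = +575.4 kcal
eq. 3 as written: -635.1 kcal
Since enthalpy is a state function, ΔH° = (-441.9) + (+575.4) + (-635.1) = -501.6 kcal

ΔH° = -501.6 kcal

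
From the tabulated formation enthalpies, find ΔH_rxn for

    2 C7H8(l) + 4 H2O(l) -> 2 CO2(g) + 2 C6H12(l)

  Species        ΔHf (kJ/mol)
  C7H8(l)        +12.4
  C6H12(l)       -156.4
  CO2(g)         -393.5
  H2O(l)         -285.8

ΔH_rxn = 18.6 kJ/mol

Products: 2·(-393.5) + 2·(-156.4) = -1099.8
Reactants: 2·(+12.4) + 4·(-285.8) = -1118.4
ΔH_rxn = (-1099.8) − (-1118.4) = 18.6 kJ/mol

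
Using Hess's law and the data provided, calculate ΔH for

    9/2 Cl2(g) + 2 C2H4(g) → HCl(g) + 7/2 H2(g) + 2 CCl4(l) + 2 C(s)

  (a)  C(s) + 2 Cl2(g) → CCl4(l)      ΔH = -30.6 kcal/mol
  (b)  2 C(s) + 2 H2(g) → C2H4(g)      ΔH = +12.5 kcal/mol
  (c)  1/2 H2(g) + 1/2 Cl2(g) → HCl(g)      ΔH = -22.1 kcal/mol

(a) × 2 (scale by 2 for the 2 CCl4(l)): (2)·(-30.6) = -61.2 kcal/mol
(b) reversed and × 2 (reverse to put C2H4(g) on the reactant side; scale by 2 for the 2 C2H4(g)): (-2)·(+12.5) = -25.0 kcal/mol
(c) as written (HCl(g) already on the product side): -22.1 kcal/mol
ΔH = (-61.2) + (-25.0) + (-22.1) = -108.3 kcal/mol

ΔH = -108.3 kcal/mol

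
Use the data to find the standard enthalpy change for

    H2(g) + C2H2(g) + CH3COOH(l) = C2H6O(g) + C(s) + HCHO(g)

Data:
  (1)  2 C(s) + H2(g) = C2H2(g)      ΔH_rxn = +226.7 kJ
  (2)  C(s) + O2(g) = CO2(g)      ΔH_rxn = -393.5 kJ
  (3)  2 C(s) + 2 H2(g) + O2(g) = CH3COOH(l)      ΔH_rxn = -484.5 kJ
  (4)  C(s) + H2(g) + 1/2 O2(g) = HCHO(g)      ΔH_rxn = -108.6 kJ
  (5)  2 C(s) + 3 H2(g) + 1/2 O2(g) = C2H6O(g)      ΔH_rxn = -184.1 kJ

(1) reversed (C2H2(g) must end up as a reactant): -226.7 kJ
(2): not needed (CO2(g) appears nowhere else).
(3) reversed (reverse to put CH3COOH(l) on the reactant side): +484.5 kJ
(4) as written (HCHO(g) already on the product side): -108.6 kJ
(5) as written (C2H6O(g) already on the product side): -184.1 kJ
ΔH_rxn = (-226.7) + (+484.5) + (-108.6) + (-184.1) = -34.9 kJ

ΔH_rxn = -34.9 kJ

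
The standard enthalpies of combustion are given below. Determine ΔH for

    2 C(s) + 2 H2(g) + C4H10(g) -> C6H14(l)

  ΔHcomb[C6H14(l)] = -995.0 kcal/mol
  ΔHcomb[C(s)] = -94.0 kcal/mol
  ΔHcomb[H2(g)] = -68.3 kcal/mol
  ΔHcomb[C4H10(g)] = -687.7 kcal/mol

Using ΔH = Σ nΔHc°(reactants) − Σ nΔHc°(products):
= [2·(-94.0) + 2·(-68.3) + 1·(-687.7)] − [1·(-995.0)]
= -17.3 kcal/mol

ΔH = -17.3 kcal/mol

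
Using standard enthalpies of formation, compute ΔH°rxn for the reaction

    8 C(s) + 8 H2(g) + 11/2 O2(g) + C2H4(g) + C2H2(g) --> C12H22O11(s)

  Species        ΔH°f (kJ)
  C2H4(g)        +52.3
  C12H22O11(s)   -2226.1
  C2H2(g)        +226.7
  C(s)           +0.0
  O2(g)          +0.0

ΔH°rxn = Σ nΔHf°(products) − Σ nΔHf°(reactants).
Products: 1·(-2226.1) = -2226.1
Reactants: 8·(+0.0) + 8·(+0.0) + 11/2·(+0.0) + 1·(+52.3) + 1·(+226.7) = +279.0
ΔH°rxn = (-2226.1) − (+279.0) = -2505.1 kJ

ΔH°rxn = -2505.1 kJ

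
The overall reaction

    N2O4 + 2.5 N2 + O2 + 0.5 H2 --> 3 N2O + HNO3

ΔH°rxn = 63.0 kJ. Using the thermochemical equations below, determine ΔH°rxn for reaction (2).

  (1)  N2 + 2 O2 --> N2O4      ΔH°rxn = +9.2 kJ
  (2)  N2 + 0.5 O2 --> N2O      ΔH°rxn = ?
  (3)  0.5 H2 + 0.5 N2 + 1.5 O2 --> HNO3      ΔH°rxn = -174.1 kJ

(1) reversed: -9.2 kJ
(2) × 3: contributes 3·x
(3) as written: -174.1 kJ
+63.0 = (-9.2) + (-174.1) + 3·x
x = (+63.0 − (-183.3)) / (3) = 82.1 kJ

ΔH°rxn = 82.1 kJ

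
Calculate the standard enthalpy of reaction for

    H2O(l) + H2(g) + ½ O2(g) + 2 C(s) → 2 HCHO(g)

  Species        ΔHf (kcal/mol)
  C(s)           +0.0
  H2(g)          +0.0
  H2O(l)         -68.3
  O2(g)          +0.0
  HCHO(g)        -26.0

ΔH°rxn = Σ nΔHf°(products) − Σ nΔHf°(reactants).
Products: 2·(-26.0) = -52.0
Reactants: 1·(-68.3) + 1·(+0.0) + 1/2·(+0.0) + 2·(+0.0) = -68.3
ΔH_rxn = (-52.0) − (-68.3) = 16.3 kcal/mol

ΔH_rxn = 16.3 kcal/mol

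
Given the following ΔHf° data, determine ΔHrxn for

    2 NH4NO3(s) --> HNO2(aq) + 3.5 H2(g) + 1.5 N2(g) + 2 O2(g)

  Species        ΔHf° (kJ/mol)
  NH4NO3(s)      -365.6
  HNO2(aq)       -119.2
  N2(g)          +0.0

Products: 1·(-119.2) + 7/2·(+0.0) + 3/2·(+0.0) + 2·(+0.0) = -119.2
Reactants: 2·(-365.6) = -731.2
ΔHrxn = (-119.2) − (-731.2) = 612.0 kJ/mol

ΔHrxn = 612.0 kJ/mol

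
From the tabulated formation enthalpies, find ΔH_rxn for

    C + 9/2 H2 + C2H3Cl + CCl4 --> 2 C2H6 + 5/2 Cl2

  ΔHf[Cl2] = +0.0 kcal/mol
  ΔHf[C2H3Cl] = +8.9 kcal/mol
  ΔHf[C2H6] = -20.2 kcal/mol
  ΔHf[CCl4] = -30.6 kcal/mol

ΔH_rxn = -18.7 kcal/mol

Products: 2·(-20.2) + 5/2·(+0.0) = -40.4
Reactants: 1·(+0.0) + 9/2·(+0.0) + 1·(+8.9) + 1·(-30.6) = -21.7
ΔH_rxn = (-40.4) − (-21.7) = -18.7 kcal/mol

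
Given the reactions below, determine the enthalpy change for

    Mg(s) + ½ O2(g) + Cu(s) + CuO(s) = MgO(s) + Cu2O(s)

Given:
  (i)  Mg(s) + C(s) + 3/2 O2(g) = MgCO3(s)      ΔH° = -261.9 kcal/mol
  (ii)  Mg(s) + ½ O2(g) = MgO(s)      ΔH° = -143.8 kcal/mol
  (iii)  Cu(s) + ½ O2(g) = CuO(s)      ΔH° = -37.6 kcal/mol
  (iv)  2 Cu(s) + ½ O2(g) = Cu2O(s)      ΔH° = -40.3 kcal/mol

ΔH° = -146.5 kcal/mol

(i): not needed (C(s) appears nowhere else).
(ii) as written (MgO(s) already on the product side): -143.8 kcal/mol
(iii) reversed (reverse to put CuO(s) on the reactant side): +37.6 kcal/mol
(iv) as written (Cu2O(s) already on the product side): -40.3 kcal/mol
ΔH° = (-143.8) + (+37.6) + (-40.3) = -146.5 kcal/mol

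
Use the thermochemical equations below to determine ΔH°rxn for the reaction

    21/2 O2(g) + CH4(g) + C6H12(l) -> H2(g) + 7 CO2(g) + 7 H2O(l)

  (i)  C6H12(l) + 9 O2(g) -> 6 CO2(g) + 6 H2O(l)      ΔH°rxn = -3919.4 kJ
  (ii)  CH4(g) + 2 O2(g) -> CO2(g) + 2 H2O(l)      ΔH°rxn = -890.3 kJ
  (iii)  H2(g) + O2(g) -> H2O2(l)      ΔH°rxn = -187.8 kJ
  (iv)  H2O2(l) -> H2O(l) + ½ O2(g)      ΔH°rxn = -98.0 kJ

(i) as written (C6H12(l) already on the reactant side): -3919.4 kJ
(ii) as written (CH4(g) already on the reactant side): -890.3 kJ
(iii) reversed (H2(g) must end up as a product): +187.8 kJ
(iv) reversed: +98.0 kJ
ΔH°rxn = (1)·(-3919.4) + (1)·(-890.3) + (-1)·(-187.8) + (-1)·(-98.0) = -4523.9 kJ

ΔH°rxn = -4523.9 kJ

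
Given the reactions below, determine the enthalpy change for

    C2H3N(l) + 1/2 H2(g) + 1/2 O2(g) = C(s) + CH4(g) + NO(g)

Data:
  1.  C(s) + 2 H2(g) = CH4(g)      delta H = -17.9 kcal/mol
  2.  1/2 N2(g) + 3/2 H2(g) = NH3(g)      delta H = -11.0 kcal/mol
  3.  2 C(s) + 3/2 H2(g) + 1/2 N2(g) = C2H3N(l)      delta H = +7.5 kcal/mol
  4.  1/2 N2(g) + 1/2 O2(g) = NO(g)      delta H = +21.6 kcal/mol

eq. 1 as written (CH4(g) already on the product side): -17.9 kcal/mol
eq. 2: not needed (NH3(g) appears nowhere else).
eq. 3 reversed (C2H3N(l) must end up as a reactant): -7.5 kcal/mol
eq. 4 as written (NO(g) already on the product side): +21.6 kcal/mol
delta H = (-17.9) + (-7.5) + (+21.6) = -3.8 kcal/mol

delta H = -3.8 kcal/mol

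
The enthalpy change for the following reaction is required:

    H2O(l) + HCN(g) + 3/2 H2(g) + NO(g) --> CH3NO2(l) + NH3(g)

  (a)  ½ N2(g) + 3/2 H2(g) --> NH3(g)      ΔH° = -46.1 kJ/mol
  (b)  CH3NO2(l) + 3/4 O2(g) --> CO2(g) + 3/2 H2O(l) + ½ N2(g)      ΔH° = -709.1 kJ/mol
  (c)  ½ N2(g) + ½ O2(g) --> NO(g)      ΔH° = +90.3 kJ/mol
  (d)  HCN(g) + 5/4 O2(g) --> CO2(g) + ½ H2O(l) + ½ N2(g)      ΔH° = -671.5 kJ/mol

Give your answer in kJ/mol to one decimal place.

(a) as written: -46.1 kJ/mol
(b) reversed: +709.1 kJ/mol
(c) reversed: -90.3 kJ/mol
(d) as written: -671.5 kJ/mol
Summing the manipulated equations, ΔH° = (-46.1) + (+709.1) + (-90.3) + (-671.5) = -98.8 kJ/mol

ΔH° = -98.8 kJ/mol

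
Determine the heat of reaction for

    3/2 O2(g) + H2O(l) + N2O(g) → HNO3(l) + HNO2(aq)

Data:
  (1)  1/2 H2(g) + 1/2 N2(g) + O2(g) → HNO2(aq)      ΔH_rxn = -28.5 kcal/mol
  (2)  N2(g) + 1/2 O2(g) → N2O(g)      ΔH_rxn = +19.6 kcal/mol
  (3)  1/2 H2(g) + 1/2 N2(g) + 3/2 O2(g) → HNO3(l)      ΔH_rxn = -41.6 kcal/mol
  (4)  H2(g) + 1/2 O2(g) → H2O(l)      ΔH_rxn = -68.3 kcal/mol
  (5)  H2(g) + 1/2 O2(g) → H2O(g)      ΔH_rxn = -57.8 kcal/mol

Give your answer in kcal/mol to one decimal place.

(1) as written: -28.5 kcal/mol
(2) reversed: -19.6 kcal/mol
(3) as written: -41.6 kcal/mol
(4) reversed: +68.3 kcal/mol
(5): not needed.
ΔH_rxn = (-28.5) + (-19.6) + (-41.6) + (+68.3) = -21.4 kcal/mol

ΔH_rxn = -21.4 kcal/mol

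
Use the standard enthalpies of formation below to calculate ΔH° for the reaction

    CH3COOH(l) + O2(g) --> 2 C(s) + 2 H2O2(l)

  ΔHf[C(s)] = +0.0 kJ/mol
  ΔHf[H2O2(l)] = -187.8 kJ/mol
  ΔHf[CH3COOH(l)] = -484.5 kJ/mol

Products: 2·(+0.0) + 2·(-187.8) = -375.6
Reactants: 1·(-484.5) + 1·(+0.0) = -484.5
ΔH° = (-375.6) − (-484.5) = 108.9 kJ/mol

ΔH° = 108.9 kJ/mol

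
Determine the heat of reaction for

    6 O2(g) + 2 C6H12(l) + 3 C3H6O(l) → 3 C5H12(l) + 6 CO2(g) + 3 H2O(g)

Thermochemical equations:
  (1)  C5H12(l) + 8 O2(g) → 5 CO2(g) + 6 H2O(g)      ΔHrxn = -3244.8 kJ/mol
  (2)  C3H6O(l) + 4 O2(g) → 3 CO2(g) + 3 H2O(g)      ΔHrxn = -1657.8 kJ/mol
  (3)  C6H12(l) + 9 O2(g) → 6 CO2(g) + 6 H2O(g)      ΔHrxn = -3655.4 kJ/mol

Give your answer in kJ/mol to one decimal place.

ΔHrxn = -2549.8 kJ/mol

(1) reversed and × 3: (-3)·(-3244.8) = +9734.4 kJ/mol
(2) × 3: (3)·(-1657.8) = -4973.4 kJ/mol
(3) × 2: (2)·(-3655.4) = -7310.8 kJ/mol
Combining the equations, ΔHrxn = (+9734.4) + (-4973.4) + (-7310.8) = -2549.8 kJ/mol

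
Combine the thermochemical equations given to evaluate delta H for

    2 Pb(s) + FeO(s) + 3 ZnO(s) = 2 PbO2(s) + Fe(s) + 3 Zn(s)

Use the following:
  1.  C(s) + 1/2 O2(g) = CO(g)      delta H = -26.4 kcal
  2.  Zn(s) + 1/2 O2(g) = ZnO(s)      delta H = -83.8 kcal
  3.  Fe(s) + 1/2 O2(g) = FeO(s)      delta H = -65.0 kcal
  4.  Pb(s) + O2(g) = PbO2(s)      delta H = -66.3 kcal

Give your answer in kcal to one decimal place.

eq. 1: not needed.
eq. 2 reversed and × 3: (-3)·(-83.8) = +251.4 kcal
eq. 3 reversed: +65.0 kcal
eq. 4 × 2: (2)·(-66.3) = -132.6 kcal
Combining the equations, delta H = (+251.4) + (+65.0) + (-132.6) = 183.8 kcal

delta H = 183.8 kcal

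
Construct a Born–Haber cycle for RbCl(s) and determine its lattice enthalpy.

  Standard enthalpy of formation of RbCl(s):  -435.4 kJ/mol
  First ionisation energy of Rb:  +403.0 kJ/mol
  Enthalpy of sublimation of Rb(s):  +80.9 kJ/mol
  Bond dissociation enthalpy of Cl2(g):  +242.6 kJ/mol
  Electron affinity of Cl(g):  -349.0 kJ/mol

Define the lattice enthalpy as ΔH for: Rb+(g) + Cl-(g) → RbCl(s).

ΔHf° = 1·ΔHsub + 1·(ΣIE) + 1/2·D(Cl2) + 1·EA + U
-435.4 = 1·(+80.9) + 1·(+403.0) + 1/2·(+242.6) + 1·(-349.0) + U
U = -435.4 − (+256.2) = -691.6 kJ/mol

U = -691.6 kJ/mol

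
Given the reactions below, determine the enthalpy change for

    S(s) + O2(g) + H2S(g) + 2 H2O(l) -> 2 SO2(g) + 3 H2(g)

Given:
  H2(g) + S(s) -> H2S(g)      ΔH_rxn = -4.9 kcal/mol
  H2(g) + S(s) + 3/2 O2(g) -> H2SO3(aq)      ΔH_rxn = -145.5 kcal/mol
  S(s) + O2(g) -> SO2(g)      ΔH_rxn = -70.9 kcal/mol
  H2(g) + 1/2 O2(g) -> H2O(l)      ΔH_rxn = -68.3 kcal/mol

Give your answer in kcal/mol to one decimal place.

equation 1 reversed: +4.9 kcal/mol
equation 2: not needed.
equation 3 × 2: (2)·(-70.9) = -141.8 kcal/mol
equation 4 reversed and × 2: (-2)·(-68.3) = +136.6 kcal/mol
Combining the equations, ΔH_rxn = (-1)·(-4.9) + (2)·(-70.9) + (-2)·(-68.3) = -0.3 kcal/mol

ΔH_rxn = -0.3 kcal/mol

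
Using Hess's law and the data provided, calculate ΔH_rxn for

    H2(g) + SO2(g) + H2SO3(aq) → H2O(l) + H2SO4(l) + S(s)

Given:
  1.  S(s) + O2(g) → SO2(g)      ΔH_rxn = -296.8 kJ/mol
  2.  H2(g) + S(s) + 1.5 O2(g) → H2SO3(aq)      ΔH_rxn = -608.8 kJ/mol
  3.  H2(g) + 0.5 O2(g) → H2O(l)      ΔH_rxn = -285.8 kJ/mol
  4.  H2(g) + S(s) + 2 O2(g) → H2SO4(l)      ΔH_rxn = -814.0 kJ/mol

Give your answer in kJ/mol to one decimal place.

eq. 1 reversed: +296.8 kJ/mol
eq. 2 reversed: +608.8 kJ/mol
eq. 3 as written: -285.8 kJ/mol
eq. 4 as written: -814.0 kJ/mol
By Hess's law, ΔH_rxn = (-1)·(-296.8) + (-1)·(-608.8) + (1)·(-285.8) + (1)·(-814.0) = -194.2 kJ/mol

ΔH_rxn = -194.2 kJ/mol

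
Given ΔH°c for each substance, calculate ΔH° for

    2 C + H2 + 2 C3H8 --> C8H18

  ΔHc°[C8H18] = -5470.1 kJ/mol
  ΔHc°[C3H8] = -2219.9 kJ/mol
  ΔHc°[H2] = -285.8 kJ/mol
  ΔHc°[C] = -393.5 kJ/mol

With combustion enthalpies, reactants minus products:
= [2·(-393.5) + 1·(-285.8) + 2·(-2219.9)] − [1·(-5470.1)]
= -42.5 kJ/mol

ΔH° = -42.5 kJ/mol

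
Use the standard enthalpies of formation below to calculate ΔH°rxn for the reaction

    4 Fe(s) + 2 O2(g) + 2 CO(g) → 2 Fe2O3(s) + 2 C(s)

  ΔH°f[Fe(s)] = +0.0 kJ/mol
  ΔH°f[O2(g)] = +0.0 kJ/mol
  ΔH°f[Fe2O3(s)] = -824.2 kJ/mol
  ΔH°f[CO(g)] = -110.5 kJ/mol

ΔH°rxn = -1427.4 kJ/mol

Products: 2·(-824.2) + 2·(+0.0) = -1648.4
Reactants: 4·(+0.0) + 2·(+0.0) + 2·(-110.5) = -221.0
ΔH°rxn = (-1648.4) − (-221.0) = -1427.4 kJ/mol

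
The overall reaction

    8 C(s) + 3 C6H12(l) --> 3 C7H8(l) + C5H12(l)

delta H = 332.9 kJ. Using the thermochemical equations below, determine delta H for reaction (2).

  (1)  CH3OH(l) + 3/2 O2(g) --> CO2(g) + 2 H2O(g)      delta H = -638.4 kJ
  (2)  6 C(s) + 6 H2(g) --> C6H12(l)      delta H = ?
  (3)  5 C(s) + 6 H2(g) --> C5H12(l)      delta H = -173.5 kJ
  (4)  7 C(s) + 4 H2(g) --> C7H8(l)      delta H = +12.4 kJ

delta H = -156.4 kJ

(1): not needed.
(2) reversed and × 3: contributes −3·x
(3) as written: -173.5 kJ
(4) × 3: (3)·(+12.4) = +37.2 kJ
+332.9 = (-173.5) + (+37.2) − 3·x
x = (+332.9 − (-136.3)) / (-3) = -156.4 kJ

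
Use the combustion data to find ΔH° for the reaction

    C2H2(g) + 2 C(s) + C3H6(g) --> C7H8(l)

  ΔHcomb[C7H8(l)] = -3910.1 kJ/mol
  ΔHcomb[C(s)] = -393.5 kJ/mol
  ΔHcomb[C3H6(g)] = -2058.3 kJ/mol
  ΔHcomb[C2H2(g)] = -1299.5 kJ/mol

Using ΔH = Σ nΔHc°(reactants) − Σ nΔHc°(products):
= [1·(-1299.5) + 2·(-393.5) + 1·(-2058.3)] − [1·(-3910.1)]
= -234.7 kJ/mol

ΔH° = -234.7 kJ/mol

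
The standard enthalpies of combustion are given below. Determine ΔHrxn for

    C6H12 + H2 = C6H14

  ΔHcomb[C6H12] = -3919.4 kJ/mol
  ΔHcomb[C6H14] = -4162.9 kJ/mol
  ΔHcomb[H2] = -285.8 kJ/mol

With combustion enthalpies, reactants minus products:
= [1·(-3919.4) + 1·(-285.8)] − [1·(-4162.9)]
= -42.3 kJ/mol

ΔHrxn = -42.3 kJ/mol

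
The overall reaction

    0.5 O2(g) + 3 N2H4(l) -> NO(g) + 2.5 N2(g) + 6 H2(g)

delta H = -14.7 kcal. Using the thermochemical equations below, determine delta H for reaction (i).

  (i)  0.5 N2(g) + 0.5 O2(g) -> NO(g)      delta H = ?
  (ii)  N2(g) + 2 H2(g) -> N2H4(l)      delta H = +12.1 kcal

delta H = 21.6 kcal

(i) as written (NO(g) already on the product side): contributes x
(ii) reversed and × 3 (N2H4(l) must end up as a reactant; scale by 3 for the 3 N2H4(l)): (-3)·(+12.1) = -36.3 kcal
-14.7 = (-36.3) + x
x = (-14.7 − (-36.3)) / (1) = 21.6 kcal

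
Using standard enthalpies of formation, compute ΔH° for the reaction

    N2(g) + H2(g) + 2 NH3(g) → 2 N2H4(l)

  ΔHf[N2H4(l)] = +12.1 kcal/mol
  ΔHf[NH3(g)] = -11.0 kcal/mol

ΔH° = 46.2 kcal/mol

Products: 2·(+12.1) = +24.2
Reactants: 1·(+0.0) + 1·(+0.0) + 2·(-11.0) = -22.0
ΔH° = (+24.2) − (-22.0) = 46.2 kcal/mol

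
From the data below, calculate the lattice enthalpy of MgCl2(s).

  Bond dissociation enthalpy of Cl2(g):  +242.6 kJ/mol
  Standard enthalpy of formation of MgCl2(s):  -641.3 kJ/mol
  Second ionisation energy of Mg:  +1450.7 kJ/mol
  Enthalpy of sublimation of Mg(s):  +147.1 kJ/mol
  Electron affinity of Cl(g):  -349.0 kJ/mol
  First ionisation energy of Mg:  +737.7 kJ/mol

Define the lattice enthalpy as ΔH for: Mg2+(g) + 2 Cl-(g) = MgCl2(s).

ΔHf° = 1·ΔHsub + 1·(ΣIE) + 1·D(Cl2) + 2·EA + U
-641.3 = 1·(+147.1) + 1·(+2188.4) + 1·(+242.6) + 2·(-349.0) + U
U = -641.3 − (+1880.1) = -2521.4 kJ/mol

U = -2521.4 kJ/mol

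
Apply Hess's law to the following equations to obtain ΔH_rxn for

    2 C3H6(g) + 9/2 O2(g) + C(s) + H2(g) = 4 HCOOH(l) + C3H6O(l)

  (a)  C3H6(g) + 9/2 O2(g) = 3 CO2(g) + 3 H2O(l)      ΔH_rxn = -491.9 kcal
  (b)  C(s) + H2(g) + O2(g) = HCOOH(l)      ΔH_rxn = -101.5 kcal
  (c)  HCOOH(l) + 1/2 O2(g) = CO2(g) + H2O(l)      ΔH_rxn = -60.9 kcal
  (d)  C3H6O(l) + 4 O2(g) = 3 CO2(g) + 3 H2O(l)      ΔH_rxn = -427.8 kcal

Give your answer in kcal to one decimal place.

ΔH_rxn = -474.8 kcal

(a) × 2 (scale by 2 for the 2 C3H6(g)): (2)·(-491.9) = -983.8 kcal
(b) as written (C(s) already on the reactant side): -101.5 kcal
(c) reversed and × 3: (-3)·(-60.9) = +182.7 kcal
(d) reversed (reverse to put C3H6O(l) on the product side): +427.8 kcal
By Hess's law, ΔH_rxn = (2)·(-491.9) + (1)·(-101.5) + (-3)·(-60.9) + (-1)·(-427.8) = -474.8 kcal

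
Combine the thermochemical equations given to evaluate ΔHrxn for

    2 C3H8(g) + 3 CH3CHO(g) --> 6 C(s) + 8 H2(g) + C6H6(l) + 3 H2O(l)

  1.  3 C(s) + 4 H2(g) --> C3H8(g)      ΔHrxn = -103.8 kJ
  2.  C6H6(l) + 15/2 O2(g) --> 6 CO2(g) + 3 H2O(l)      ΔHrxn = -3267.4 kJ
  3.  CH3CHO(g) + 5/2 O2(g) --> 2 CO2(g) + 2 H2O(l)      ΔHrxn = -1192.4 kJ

ΔHrxn = -102.2 kJ

eq. 1 reversed and × 2: (-2)·(-103.8) = +207.6 kJ
eq. 2 reversed: +3267.4 kJ
eq. 3 × 3: (3)·(-1192.4) = -3577.2 kJ
Summing the manipulated equations, ΔHrxn = (-2)·(-103.8) + (-1)·(-3267.4) + (3)·(-1192.4) = -102.2 kJ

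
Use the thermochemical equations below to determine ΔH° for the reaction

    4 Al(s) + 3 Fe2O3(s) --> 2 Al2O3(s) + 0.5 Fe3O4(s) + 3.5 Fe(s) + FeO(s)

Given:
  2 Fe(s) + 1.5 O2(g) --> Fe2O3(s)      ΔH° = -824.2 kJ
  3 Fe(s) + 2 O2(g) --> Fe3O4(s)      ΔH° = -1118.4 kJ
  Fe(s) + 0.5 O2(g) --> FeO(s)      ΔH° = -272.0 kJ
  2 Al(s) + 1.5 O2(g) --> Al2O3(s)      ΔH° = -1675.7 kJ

equation 1 reversed and × 3: (-3)·(-824.2) = +2472.6 kJ
equation 2 × 1/2: (1/2)·(-1118.4) = -559.2 kJ
equation 3 as written: -272.0 kJ
equation 4 × 2: (2)·(-1675.7) = -3351.4 kJ
ΔH° = (-3)·(-824.2) + (1/2)·(-1118.4) + (1)·(-272.0) + (2)·(-1675.7) = -1710.0 kJ

ΔH° = -1710.0 kJ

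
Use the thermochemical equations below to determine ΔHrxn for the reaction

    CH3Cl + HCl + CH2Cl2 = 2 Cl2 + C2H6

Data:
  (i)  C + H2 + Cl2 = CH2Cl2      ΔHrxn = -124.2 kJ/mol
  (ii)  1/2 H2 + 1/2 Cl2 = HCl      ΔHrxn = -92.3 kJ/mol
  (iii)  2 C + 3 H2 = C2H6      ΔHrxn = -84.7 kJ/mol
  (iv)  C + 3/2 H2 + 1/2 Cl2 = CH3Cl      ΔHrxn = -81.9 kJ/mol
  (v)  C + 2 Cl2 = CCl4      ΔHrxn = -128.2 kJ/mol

ΔHrxn = 213.7 kJ/mol

(i) reversed (reverse to put CH2Cl2 on the reactant side): +124.2 kJ/mol
(ii) reversed (HCl must end up as a reactant): +92.3 kJ/mol
(iii) as written (C2H6 already on the product side): -84.7 kJ/mol
(iv) reversed (CH3Cl must end up as a reactant): +81.9 kJ/mol
(v): not needed (CCl4 appears nowhere else).
By Hess's law, ΔHrxn = (-1)·(-124.2) + (-1)·(-92.3) + (1)·(-84.7) + (-1)·(-81.9) = 213.7 kJ/mol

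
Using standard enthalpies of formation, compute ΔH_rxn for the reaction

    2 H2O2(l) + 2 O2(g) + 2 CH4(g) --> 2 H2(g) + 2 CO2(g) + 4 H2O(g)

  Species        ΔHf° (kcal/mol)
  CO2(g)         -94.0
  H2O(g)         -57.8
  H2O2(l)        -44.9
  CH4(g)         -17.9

ΔH°rxn = Σ nΔHf°(products) − Σ nΔHf°(reactants).
Products: 2·(+0.0) + 2·(-94.0) + 4·(-57.8) = -419.2
Reactants: 2·(-44.9) + 2·(+0.0) + 2·(-17.9) = -125.6
ΔH_rxn = (-419.2) − (-125.6) = -293.6 kcal/mol

ΔH_rxn = -293.6 kcal/mol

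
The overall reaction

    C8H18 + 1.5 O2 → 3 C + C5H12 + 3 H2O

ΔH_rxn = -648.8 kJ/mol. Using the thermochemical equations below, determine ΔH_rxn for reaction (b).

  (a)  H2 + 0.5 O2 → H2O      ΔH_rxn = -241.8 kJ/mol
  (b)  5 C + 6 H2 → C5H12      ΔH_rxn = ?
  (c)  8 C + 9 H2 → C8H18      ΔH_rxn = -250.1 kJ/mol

(a) × 3 (scale by 3 for the 3 H2O): (3)·(-241.8) = -725.4 kJ/mol
(b) as written (C5H12 already on the product side): contributes x
(c) reversed (C8H18 must end up as a reactant): +250.1 kJ/mol
-648.8 = (-725.4) + (+250.1) + x
x = (-648.8 − (-475.3)) / (1) = -173.5 kJ/mol

ΔH_rxn = -173.5 kJ/mol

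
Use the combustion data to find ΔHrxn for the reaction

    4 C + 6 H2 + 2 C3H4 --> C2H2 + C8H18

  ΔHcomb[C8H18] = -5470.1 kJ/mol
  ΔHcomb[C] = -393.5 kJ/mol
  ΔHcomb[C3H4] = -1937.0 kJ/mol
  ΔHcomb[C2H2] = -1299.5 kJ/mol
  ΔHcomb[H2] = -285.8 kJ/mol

ΔHrxn = -393.2 kJ/mol

With combustion enthalpies, reactants minus products:
= [4·(-393.5) + 6·(-285.8) + 2·(-1937.0)] − [1·(-1299.5) + 1·(-5470.1)]
= -393.2 kJ/mol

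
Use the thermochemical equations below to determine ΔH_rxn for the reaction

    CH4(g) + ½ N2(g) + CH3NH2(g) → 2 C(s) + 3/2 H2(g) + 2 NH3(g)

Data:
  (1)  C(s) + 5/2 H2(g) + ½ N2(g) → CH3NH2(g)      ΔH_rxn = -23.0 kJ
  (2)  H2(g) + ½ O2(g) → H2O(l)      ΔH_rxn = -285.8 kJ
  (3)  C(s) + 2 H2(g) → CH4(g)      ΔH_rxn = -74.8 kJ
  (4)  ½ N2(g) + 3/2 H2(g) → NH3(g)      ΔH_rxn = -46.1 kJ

(1) reversed: +23.0 kJ
(2): not needed.
(3) reversed: +74.8 kJ
(4) × 2: (2)·(-46.1) = -92.2 kJ
Summing the manipulated equations, ΔH_rxn = (+23.0) + (+74.8) + (-92.2) = 5.6 kJ

ΔH_rxn = 5.6 kJ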